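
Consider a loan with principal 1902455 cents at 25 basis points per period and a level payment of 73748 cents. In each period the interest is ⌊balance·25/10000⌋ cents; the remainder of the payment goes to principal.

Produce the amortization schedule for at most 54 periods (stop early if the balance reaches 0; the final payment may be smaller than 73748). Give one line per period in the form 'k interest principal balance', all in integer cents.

1 4756 68992 1833463
2 4583 69165 1764298
3 4410 69338 1694960
4 4237 69511 1625449
5 4063 69685 1555764
6 3889 69859 1485905
7 3714 70034 1415871
8 3539 70209 1345662
9 3364 70384 1275278
10 3188 70560 1204718
11 3011 70737 1133981
12 2834 70914 1063067
13 2657 71091 991976
14 2479 71269 920707
15 2301 71447 849260
16 2123 71625 777635
17 1944 71804 705831
18 1764 71984 633847
19 1584 72164 561683
20 1404 72344 489339
21 1223 72525 416814
22 1042 72706 344108
23 860 72888 271220
24 678 73070 198150
25 495 73253 124897
26 312 73436 51461
27 128 51461 0

1. interest=⌊1902455·25/10000⌋=4756; principal=73748-4756=68992; balance=1902455-68992=1833463
2. interest=⌊1833463·25/10000⌋=4583; principal=73748-4583=69165; balance=1833463-69165=1764298
3. interest=⌊1764298·25/10000⌋=4410; principal=73748-4410=69338; balance=1764298-69338=1694960
4. interest=⌊1694960·25/10000⌋=4237; principal=73748-4237=69511; balance=1694960-69511=1625449
5. interest=⌊1625449·25/10000⌋=4063; principal=73748-4063=69685; balance=1625449-69685=1555764
6. interest=⌊1555764·25/10000⌋=3889; principal=73748-3889=69859; balance=1555764-69859=1485905
7. interest=⌊1485905·25/10000⌋=3714; principal=73748-3714=70034; balance=1485905-70034=1415871
8. interest=⌊1415871·25/10000⌋=3539; principal=73748-3539=70209; balance=1415871-70209=1345662
9. interest=⌊1345662·25/10000⌋=3364; principal=73748-3364=70384; balance=1345662-70384=1275278
10. interest=⌊1275278·25/10000⌋=3188; principal=73748-3188=70560; balance=1275278-70560=1204718
11. interest=⌊1204718·25/10000⌋=3011; principal=73748-3011=70737; balance=1204718-70737=1133981
12. interest=⌊1133981·25/10000⌋=2834; principal=73748-2834=70914; balance=1133981-70914=1063067
13. interest=⌊1063067·25/10000⌋=2657; principal=73748-2657=71091; balance=1063067-71091=991976
14. interest=⌊991976·25/10000⌋=2479; principal=73748-2479=71269; balance=991976-71269=920707
15. interest=⌊920707·25/10000⌋=2301; principal=73748-2301=71447; balance=920707-71447=849260
16. interest=⌊849260·25/10000⌋=2123; principal=73748-2123=71625; balance=849260-71625=777635
17. interest=⌊777635·25/10000⌋=1944; principal=73748-1944=71804; balance=777635-71804=705831
18. interest=⌊705831·25/10000⌋=1764; principal=73748-1764=71984; balance=705831-71984=633847
19. interest=⌊633847·25/10000⌋=1584; principal=73748-1584=72164; balance=633847-72164=561683
20. interest=⌊561683·25/10000⌋=1404; principal=73748-1404=72344; balance=561683-72344=489339
21. interest=⌊489339·25/10000⌋=1223; principal=73748-1223=72525; balance=489339-72525=416814
22. interest=⌊416814·25/10000⌋=1042; principal=73748-1042=72706; balance=416814-72706=344108
23. interest=⌊344108·25/10000⌋=860; principal=73748-860=72888; balance=344108-72888=271220
24. interest=⌊271220·25/10000⌋=678; principal=73748-678=73070; balance=271220-73070=198150
25. interest=⌊198150·25/10000⌋=495; principal=73748-495=73253; balance=198150-73253=124897
26. interest=⌊124897·25/10000⌋=312; principal=73748-312=73436; balance=124897-73436=51461
27. interest=⌊51461·25/10000⌋=128; principal=min(73748-128,51461)=51461; balance=51461-51461=0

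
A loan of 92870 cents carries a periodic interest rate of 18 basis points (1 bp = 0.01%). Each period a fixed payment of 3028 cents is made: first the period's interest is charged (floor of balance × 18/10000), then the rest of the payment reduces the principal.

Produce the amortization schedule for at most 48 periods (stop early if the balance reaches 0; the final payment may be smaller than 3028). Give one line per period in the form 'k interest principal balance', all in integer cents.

1 167 2861 90009
2 162 2866 87143
3 156 2872 84271
4 151 2877 81394
5 146 2882 78512
6 141 2887 75625
7 136 2892 72733
8 130 2898 69835
9 125 2903 66932
10 120 2908 64024
11 115 2913 61111
12 109 2919 58192
13 104 2924 55268
14 99 2929 52339
15 94 2934 49405
16 88 2940 46465
17 83 2945 43520
18 78 2950 40570
19 73 2955 37615
20 67 2961 34654
21 62 2966 31688
22 57 2971 28717
23 51 2977 25740
24 46 2982 22758
25 40 2988 19770
26 35 2993 16777
27 30 2998 13779
28 24 3004 10775
29 19 3009 7766
30 13 3015 4751
31 8 3020 1731
32 3 1731 0

1. interest=⌊92870·18/10000⌋=167; principal=3028-167=2861; balance=92870-2861=90009
2. interest=⌊90009·18/10000⌋=162; principal=3028-162=2866; balance=90009-2866=87143
3. interest=⌊87143·18/10000⌋=156; principal=3028-156=2872; balance=87143-2872=84271
4. interest=⌊84271·18/10000⌋=151; principal=3028-151=2877; balance=84271-2877=81394
5. interest=⌊81394·18/10000⌋=146; principal=3028-146=2882; balance=81394-2882=78512
6. interest=⌊78512·18/10000⌋=141; principal=3028-141=2887; balance=78512-2887=75625
7. interest=⌊75625·18/10000⌋=136; principal=3028-136=2892; balance=75625-2892=72733
8. interest=⌊72733·18/10000⌋=130; principal=3028-130=2898; balance=72733-2898=69835
9. interest=⌊69835·18/10000⌋=125; principal=3028-125=2903; balance=69835-2903=66932
10. interest=⌊66932·18/10000⌋=120; principal=3028-120=2908; balance=66932-2908=64024
11. interest=⌊64024·18/10000⌋=115; principal=3028-115=2913; balance=64024-2913=61111
12. interest=⌊61111·18/10000⌋=109; principal=3028-109=2919; balance=61111-2919=58192
13. interest=⌊58192·18/10000⌋=104; principal=3028-104=2924; balance=58192-2924=55268
14. interest=⌊55268·18/10000⌋=99; principal=3028-99=2929; balance=55268-2929=52339
15. interest=⌊52339·18/10000⌋=94; principal=3028-94=2934; balance=52339-2934=49405
16. interest=⌊49405·18/10000⌋=88; principal=3028-88=2940; balance=49405-2940=46465
17. interest=⌊46465·18/10000⌋=83; principal=3028-83=2945; balance=46465-2945=43520
18. interest=⌊43520·18/10000⌋=78; principal=3028-78=2950; balance=43520-2950=40570
19. interest=⌊40570·18/10000⌋=73; principal=3028-73=2955; balance=40570-2955=37615
20. interest=⌊37615·18/10000⌋=67; principal=3028-67=2961; balance=37615-2961=34654
21. interest=⌊34654·18/10000⌋=62; principal=3028-62=2966; balance=34654-2966=31688
22. interest=⌊31688·18/10000⌋=57; principal=3028-57=2971; balance=31688-2971=28717
23. interest=⌊28717·18/10000⌋=51; principal=3028-51=2977; balance=28717-2977=25740
24. interest=⌊25740·18/10000⌋=46; principal=3028-46=2982; balance=25740-2982=22758
25. interest=⌊22758·18/10000⌋=40; principal=3028-40=2988; balance=22758-2988=19770
26. interest=⌊19770·18/10000⌋=35; principal=3028-35=2993; balance=19770-2993=16777
27. interest=⌊16777·18/10000⌋=30; principal=3028-30=2998; balance=16777-2998=13779
28. interest=⌊13779·18/10000⌋=24; principal=3028-24=3004; balance=13779-3004=10775
29. interest=⌊10775·18/10000⌋=19; principal=3028-19=3009; balance=10775-3009=7766
30. interest=⌊7766·18/10000⌋=13; principal=3028-13=3015; balance=7766-3015=4751
31. interest=⌊4751·18/10000⌋=8; principal=3028-8=3020; balance=4751-3020=1731
32. interest=⌊1731·18/10000⌋=3; principal=min(3028-3,1731)=1731; balance=1731-1731=0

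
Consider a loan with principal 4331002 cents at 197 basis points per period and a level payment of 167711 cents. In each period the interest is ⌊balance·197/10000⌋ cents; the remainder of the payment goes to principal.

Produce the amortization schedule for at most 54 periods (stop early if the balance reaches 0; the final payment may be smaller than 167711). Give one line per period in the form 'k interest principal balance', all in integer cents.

1. interest=⌊4331002·197/10000⌋=85320; principal=167711-85320=82391; balance=4331002-82391=4248611
2. interest=⌊4248611·197/10000⌋=83697; principal=167711-83697=84014; balance=4248611-84014=4164597
3. interest=⌊4164597·197/10000⌋=82042; principal=167711-82042=85669; balance=4164597-85669=4078928
4. interest=⌊4078928·197/10000⌋=80354; principal=167711-80354=87357; balance=4078928-87357=3991571
5. interest=⌊3991571·197/10000⌋=78633; principal=167711-78633=89078; balance=3991571-89078=3902493
6. interest=⌊3902493·197/10000⌋=76879; principal=167711-76879=90832; balance=3902493-90832=3811661
7. interest=⌊3811661·197/10000⌋=75089; principal=167711-75089=92622; balance=3811661-92622=3719039
8. interest=⌊3719039·197/10000⌋=73265; principal=167711-73265=94446; balance=3719039-94446=3624593
9. interest=⌊3624593·197/10000⌋=71404; principal=167711-71404=96307; balance=3624593-96307=3528286
10. interest=⌊3528286·197/10000⌋=69507; principal=167711-69507=98204; balance=3528286-98204=3430082
11. interest=⌊3430082·197/10000⌋=67572; principal=167711-67572=100139; balance=3430082-100139=3329943
12. interest=⌊3329943·197/10000⌋=65599; principal=167711-65599=102112; balance=3329943-102112=3227831
13. interest=⌊3227831·197/10000⌋=63588; principal=167711-63588=104123; balance=3227831-104123=3123708
14. interest=⌊3123708·197/10000⌋=61537; principal=167711-61537=106174; balance=3123708-106174=3017534
15. interest=⌊3017534·197/10000⌋=59445; principal=167711-59445=108266; balance=3017534-108266=2909268
16. interest=⌊2909268·197/10000⌋=57312; principal=167711-57312=110399; balance=2909268-110399=2798869
17. interest=⌊2798869·197/10000⌋=55137; principal=167711-55137=112574; balance=2798869-112574=2686295
18. interest=⌊2686295·197/10000⌋=52920; principal=167711-52920=114791; balance=2686295-114791=2571504
19. interest=⌊2571504·197/10000⌋=50658; principal=167711-50658=117053; balance=2571504-117053=2454451
20. interest=⌊2454451·197/10000⌋=48352; principal=167711-48352=119359; balance=2454451-119359=2335092
21. interest=⌊2335092·197/10000⌋=46001; principal=167711-46001=121710; balance=2335092-121710=2213382
22. interest=⌊2213382·197/10000⌋=43603; principal=167711-43603=124108; balance=2213382-124108=2089274
23. interest=⌊2089274·197/10000⌋=41158; principal=167711-41158=126553; balance=2089274-126553=1962721
24. interest=⌊1962721·197/10000⌋=38665; principal=167711-38665=129046; balance=1962721-129046=1833675
25. interest=⌊1833675·197/10000⌋=36123; principal=167711-36123=131588; balance=1833675-131588=1702087
26. interest=⌊1702087·197/10000⌋=33531; principal=167711-33531=134180; balance=1702087-134180=1567907
27. interest=⌊1567907·197/10000⌋=30887; principal=167711-30887=136824; balance=1567907-136824=1431083
28. interest=⌊1431083·197/10000⌋=28192; principal=167711-28192=139519; balance=1431083-139519=1291564
29. interest=⌊1291564·197/10000⌋=25443; principal=167711-25443=142268; balance=1291564-142268=1149296
30. interest=⌊1149296·197/10000⌋=22641; principal=167711-22641=145070; balance=1149296-145070=1004226
31. interest=⌊1004226·197/10000⌋=19783; principal=167711-19783=147928; balance=1004226-147928=856298
32. interest=⌊856298·197/10000⌋=16869; principal=167711-16869=150842; balance=856298-150842=705456
33. interest=⌊705456·197/10000⌋=13897; principal=167711-13897=153814; balance=705456-153814=551642
34. interest=⌊551642·197/10000⌋=10867; principal=167711-10867=156844; balance=551642-156844=394798
35. interest=⌊394798·197/10000⌋=7777; principal=167711-7777=159934; balance=394798-159934=234864
36. interest=⌊234864·197/10000⌋=4626; principal=167711-4626=163085; balance=234864-163085=71779
37. interest=⌊71779·197/10000⌋=1414; principal=min(167711-1414,71779)=71779; balance=71779-71779=0

1 85320 82391 4248611
2 83697 84014 4164597
3 82042 85669 4078928
4 80354 87357 3991571
5 78633 89078 3902493
6 76879 90832 3811661
7 75089 92622 3719039
8 73265 94446 3624593
9 71404 96307 3528286
10 69507 98204 3430082
11 67572 100139 3329943
12 65599 102112 3227831
13 63588 104123 3123708
14 61537 106174 3017534
15 59445 108266 2909268
16 57312 110399 2798869
17 55137 112574 2686295
18 52920 114791 2571504
19 50658 117053 2454451
20 48352 119359 2335092
21 46001 121710 2213382
22 43603 124108 2089274
23 41158 126553 1962721
24 38665 129046 1833675
25 36123 131588 1702087
26 33531 134180 1567907
27 30887 136824 1431083
28 28192 139519 1291564
29 25443 142268 1149296
30 22641 145070 1004226
31 19783 147928 856298
32 16869 150842 705456
33 13897 153814 551642
34 10867 156844 394798
35 7777 159934 234864
36 4626 163085 71779
37 1414 71779 0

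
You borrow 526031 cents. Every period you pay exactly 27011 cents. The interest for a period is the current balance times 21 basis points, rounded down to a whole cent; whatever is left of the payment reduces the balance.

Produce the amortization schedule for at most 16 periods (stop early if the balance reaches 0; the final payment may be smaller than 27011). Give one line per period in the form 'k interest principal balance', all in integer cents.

1. interest=⌊526031·21/10000⌋=1104; principal=27011-1104=25907; balance=526031-25907=500124
2. interest=⌊500124·21/10000⌋=1050; principal=27011-1050=25961; balance=500124-25961=474163
3. interest=⌊474163·21/10000⌋=995; principal=27011-995=26016; balance=474163-26016=448147
4. interest=⌊448147·21/10000⌋=941; principal=27011-941=26070; balance=448147-26070=422077
5. interest=⌊422077·21/10000⌋=886; principal=27011-886=26125; balance=422077-26125=395952
6. interest=⌊395952·21/10000⌋=831; principal=27011-831=26180; balance=395952-26180=369772
7. interest=⌊369772·21/10000⌋=776; principal=27011-776=26235; balance=369772-26235=343537
8. interest=⌊343537·21/10000⌋=721; principal=27011-721=26290; balance=343537-26290=317247
9. interest=⌊317247·21/10000⌋=666; principal=27011-666=26345; balance=317247-26345=290902
10. interest=⌊290902·21/10000⌋=610; principal=27011-610=26401; balance=290902-26401=264501
11. interest=⌊264501·21/10000⌋=555; principal=27011-555=26456; balance=264501-26456=238045
12. interest=⌊238045·21/10000⌋=499; principal=27011-499=26512; balance=238045-26512=211533
13. interest=⌊211533·21/10000⌋=444; principal=27011-444=26567; balance=211533-26567=184966
14. interest=⌊184966·21/10000⌋=388; principal=27011-388=26623; balance=184966-26623=158343
15. interest=⌊158343·21/10000⌋=332; principal=27011-332=26679; balance=158343-26679=131664
16. interest=⌊131664·21/10000⌋=276; principal=27011-276=26735; balance=131664-26735=104929

1 1104 25907 500124
2 1050 25961 474163
3 995 26016 448147
4 941 26070 422077
5 886 26125 395952
6 831 26180 369772
7 776 26235 343537
8 721 26290 317247
9 666 26345 290902
10 610 26401 264501
11 555 26456 238045
12 499 26512 211533
13 444 26567 184966
14 388 26623 158343
15 332 26679 131664
16 276 26735 104929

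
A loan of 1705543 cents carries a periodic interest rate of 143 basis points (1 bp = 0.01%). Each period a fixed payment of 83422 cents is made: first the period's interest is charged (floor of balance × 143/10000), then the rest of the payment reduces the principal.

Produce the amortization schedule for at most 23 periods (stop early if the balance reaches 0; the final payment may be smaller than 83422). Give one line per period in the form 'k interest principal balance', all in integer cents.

1. interest=⌊1705543·143/10000⌋=24389; principal=83422-24389=59033; balance=1705543-59033=1646510
2. interest=⌊1646510·143/10000⌋=23545; principal=83422-23545=59877; balance=1646510-59877=1586633
3. interest=⌊1586633·143/10000⌋=22688; principal=83422-22688=60734; balance=1586633-60734=1525899
4. interest=⌊1525899·143/10000⌋=21820; principal=83422-21820=61602; balance=1525899-61602=1464297
5. interest=⌊1464297·143/10000⌋=20939; principal=83422-20939=62483; balance=1464297-62483=1401814
6. interest=⌊1401814·143/10000⌋=20045; principal=83422-20045=63377; balance=1401814-63377=1338437
7. interest=⌊1338437·143/10000⌋=19139; principal=83422-19139=64283; balance=1338437-64283=1274154
8. interest=⌊1274154·143/10000⌋=18220; principal=83422-18220=65202; balance=1274154-65202=1208952
9. interest=⌊1208952·143/10000⌋=17288; principal=83422-17288=66134; balance=1208952-66134=1142818
10. interest=⌊1142818·143/10000⌋=16342; principal=83422-16342=67080; balance=1142818-67080=1075738
11. interest=⌊1075738·143/10000⌋=15383; principal=83422-15383=68039; balance=1075738-68039=1007699
12. interest=⌊1007699·143/10000⌋=14410; principal=83422-14410=69012; balance=1007699-69012=938687
13. interest=⌊938687·143/10000⌋=13423; principal=83422-13423=69999; balance=938687-69999=868688
14. interest=⌊868688·143/10000⌋=12422; principal=83422-12422=71000; balance=868688-71000=797688
15. interest=⌊797688·143/10000⌋=11406; principal=83422-11406=72016; balance=797688-72016=725672
16. interest=⌊725672·143/10000⌋=10377; principal=83422-10377=73045; balance=725672-73045=652627
17. interest=⌊652627·143/10000⌋=9332; principal=83422-9332=74090; balance=652627-74090=578537
18. interest=⌊578537·143/10000⌋=8273; principal=83422-8273=75149; balance=578537-75149=503388
19. interest=⌊503388·143/10000⌋=7198; principal=83422-7198=76224; balance=503388-76224=427164
20. interest=⌊427164·143/10000⌋=6108; principal=83422-6108=77314; balance=427164-77314=349850
21. interest=⌊349850·143/10000⌋=5002; principal=83422-5002=78420; balance=349850-78420=271430
22. interest=⌊271430·143/10000⌋=3881; principal=83422-3881=79541; balance=271430-79541=191889
23. interest=⌊191889·143/10000⌋=2744; principal=83422-2744=80678; balance=191889-80678=111211

1 24389 59033 1646510
2 23545 59877 1586633
3 22688 60734 1525899
4 21820 61602 1464297
5 20939 62483 1401814
6 20045 63377 1338437
7 19139 64283 1274154
8 18220 65202 1208952
9 17288 66134 1142818
10 16342 67080 1075738
11 15383 68039 1007699
12 14410 69012 938687
13 13423 69999 868688
14 12422 71000 797688
15 11406 72016 725672
16 10377 73045 652627
17 9332 74090 578537
18 8273 75149 503388
19 7198 76224 427164
20 6108 77314 349850
21 5002 78420 271430
22 3881 79541 191889
23 2744 80678 111211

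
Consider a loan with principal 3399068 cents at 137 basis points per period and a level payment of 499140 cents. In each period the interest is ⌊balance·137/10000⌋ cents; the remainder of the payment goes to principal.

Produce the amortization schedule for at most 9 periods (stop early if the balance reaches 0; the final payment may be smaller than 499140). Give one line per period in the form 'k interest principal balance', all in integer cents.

1 46567 452573 2946495
2 40366 458774 2487721
3 34081 465059 2022662
4 27710 471430 1551232
5 21251 477889 1073343
6 14704 484436 588907
7 8068 491072 97835
8 1340 97835 0

1. interest=⌊3399068·137/10000⌋=46567; principal=499140-46567=452573; balance=3399068-452573=2946495
2. interest=⌊2946495·137/10000⌋=40366; principal=499140-40366=458774; balance=2946495-458774=2487721
3. interest=⌊2487721·137/10000⌋=34081; principal=499140-34081=465059; balance=2487721-465059=2022662
4. interest=⌊2022662·137/10000⌋=27710; principal=499140-27710=471430; balance=2022662-471430=1551232
5. interest=⌊1551232·137/10000⌋=21251; principal=499140-21251=477889; balance=1551232-477889=1073343
6. interest=⌊1073343·137/10000⌋=14704; principal=499140-14704=484436; balance=1073343-484436=588907
7. interest=⌊588907·137/10000⌋=8068; principal=499140-8068=491072; balance=588907-491072=97835
8. interest=⌊97835·137/10000⌋=1340; principal=min(499140-1340,97835)=97835; balance=97835-97835=0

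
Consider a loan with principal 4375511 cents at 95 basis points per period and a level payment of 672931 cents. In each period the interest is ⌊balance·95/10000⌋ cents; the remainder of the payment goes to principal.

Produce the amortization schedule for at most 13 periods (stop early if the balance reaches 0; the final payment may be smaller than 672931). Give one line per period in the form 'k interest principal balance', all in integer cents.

1 41567 631364 3744147
2 35569 637362 3106785
3 29514 643417 2463368
4 23401 649530 1813838
5 17231 655700 1158138
6 11002 661929 496209
7 4713 496209 0

1. interest=⌊4375511·95/10000⌋=41567; principal=672931-41567=631364; balance=4375511-631364=3744147
2. interest=⌊3744147·95/10000⌋=35569; principal=672931-35569=637362; balance=3744147-637362=3106785
3. interest=⌊3106785·95/10000⌋=29514; principal=672931-29514=643417; balance=3106785-643417=2463368
4. interest=⌊2463368·95/10000⌋=23401; principal=672931-23401=649530; balance=2463368-649530=1813838
5. interest=⌊1813838·95/10000⌋=17231; principal=672931-17231=655700; balance=1813838-655700=1158138
6. interest=⌊1158138·95/10000⌋=11002; principal=672931-11002=661929; balance=1158138-661929=496209
7. interest=⌊496209·95/10000⌋=4713; principal=min(672931-4713,496209)=496209; balance=496209-496209=0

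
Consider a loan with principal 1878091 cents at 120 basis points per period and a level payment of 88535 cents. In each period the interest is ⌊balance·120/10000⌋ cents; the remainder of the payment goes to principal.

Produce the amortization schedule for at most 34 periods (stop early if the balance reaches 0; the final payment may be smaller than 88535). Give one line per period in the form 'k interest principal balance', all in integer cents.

1. interest=⌊1878091·120/10000⌋=22537; principal=88535-22537=65998; balance=1878091-65998=1812093
2. interest=⌊1812093·120/10000⌋=21745; principal=88535-21745=66790; balance=1812093-66790=1745303
3. interest=⌊1745303·120/10000⌋=20943; principal=88535-20943=67592; balance=1745303-67592=1677711
4. interest=⌊1677711·120/10000⌋=20132; principal=88535-20132=68403; balance=1677711-68403=1609308
5. interest=⌊1609308·120/10000⌋=19311; principal=88535-19311=69224; balance=1609308-69224=1540084
6. interest=⌊1540084·120/10000⌋=18481; principal=88535-18481=70054; balance=1540084-70054=1470030
7. interest=⌊1470030·120/10000⌋=17640; principal=88535-17640=70895; balance=1470030-70895=1399135
8. interest=⌊1399135·120/10000⌋=16789; principal=88535-16789=71746; balance=1399135-71746=1327389
9. interest=⌊1327389·120/10000⌋=15928; principal=88535-15928=72607; balance=1327389-72607=1254782
10. interest=⌊1254782·120/10000⌋=15057; principal=88535-15057=73478; balance=1254782-73478=1181304
11. interest=⌊1181304·120/10000⌋=14175; principal=88535-14175=74360; balance=1181304-74360=1106944
12. interest=⌊1106944·120/10000⌋=13283; principal=88535-13283=75252; balance=1106944-75252=1031692
13. interest=⌊1031692·120/10000⌋=12380; principal=88535-12380=76155; balance=1031692-76155=955537
14. interest=⌊955537·120/10000⌋=11466; principal=88535-11466=77069; balance=955537-77069=878468
15. interest=⌊878468·120/10000⌋=10541; principal=88535-10541=77994; balance=878468-77994=800474
16. interest=⌊800474·120/10000⌋=9605; principal=88535-9605=78930; balance=800474-78930=721544
17. interest=⌊721544·120/10000⌋=8658; principal=88535-8658=79877; balance=721544-79877=641667
18. interest=⌊641667·120/10000⌋=7700; principal=88535-7700=80835; balance=641667-80835=560832
19. interest=⌊560832·120/10000⌋=6729; principal=88535-6729=81806; balance=560832-81806=479026
20. interest=⌊479026·120/10000⌋=5748; principal=88535-5748=82787; balance=479026-82787=396239
21. interest=⌊396239·120/10000⌋=4754; principal=88535-4754=83781; balance=396239-83781=312458
22. interest=⌊312458·120/10000⌋=3749; principal=88535-3749=84786; balance=312458-84786=227672
23. interest=⌊227672·120/10000⌋=2732; principal=88535-2732=85803; balance=227672-85803=141869
24. interest=⌊141869·120/10000⌋=1702; principal=88535-1702=86833; balance=141869-86833=55036
25. interest=⌊55036·120/10000⌋=660; principal=min(88535-660,55036)=55036; balance=55036-55036=0

1 22537 65998 1812093
2 21745 66790 1745303
3 20943 67592 1677711
4 20132 68403 1609308
5 19311 69224 1540084
6 18481 70054 1470030
7 17640 70895 1399135
8 16789 71746 1327389
9 15928 72607 1254782
10 15057 73478 1181304
11 14175 74360 1106944
12 13283 75252 1031692
13 12380 76155 955537
14 11466 77069 878468
15 10541 77994 800474
16 9605 78930 721544
17 8658 79877 641667
18 7700 80835 560832
19 6729 81806 479026
20 5748 82787 396239
21 4754 83781 312458
22 3749 84786 227672
23 2732 85803 141869
24 1702 86833 55036
25 660 55036 0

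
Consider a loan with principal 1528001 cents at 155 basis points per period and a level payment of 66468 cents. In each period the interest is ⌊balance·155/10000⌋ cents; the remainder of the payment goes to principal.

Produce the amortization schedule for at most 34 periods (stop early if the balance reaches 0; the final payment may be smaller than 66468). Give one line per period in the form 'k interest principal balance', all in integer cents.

1. interest=⌊1528001·155/10000⌋=23684; principal=66468-23684=42784; balance=1528001-42784=1485217
2. interest=⌊1485217·155/10000⌋=23020; principal=66468-23020=43448; balance=1485217-43448=1441769
3. interest=⌊1441769·155/10000⌋=22347; principal=66468-22347=44121; balance=1441769-44121=1397648
4. interest=⌊1397648·155/10000⌋=21663; principal=66468-21663=44805; balance=1397648-44805=1352843
5. interest=⌊1352843·155/10000⌋=20969; principal=66468-20969=45499; balance=1352843-45499=1307344
6. interest=⌊1307344·155/10000⌋=20263; principal=66468-20263=46205; balance=1307344-46205=1261139
7. interest=⌊1261139·155/10000⌋=19547; principal=66468-19547=46921; balance=1261139-46921=1214218
8. interest=⌊1214218·155/10000⌋=18820; principal=66468-18820=47648; balance=1214218-47648=1166570
9. interest=⌊1166570·155/10000⌋=18081; principal=66468-18081=48387; balance=1166570-48387=1118183
10. interest=⌊1118183·155/10000⌋=17331; principal=66468-17331=49137; balance=1118183-49137=1069046
11. interest=⌊1069046·155/10000⌋=16570; principal=66468-16570=49898; balance=1069046-49898=1019148
12. interest=⌊1019148·155/10000⌋=15796; principal=66468-15796=50672; balance=1019148-50672=968476
13. interest=⌊968476·155/10000⌋=15011; principal=66468-15011=51457; balance=968476-51457=917019
14. interest=⌊917019·155/10000⌋=14213; principal=66468-14213=52255; balance=917019-52255=864764
15. interest=⌊864764·155/10000⌋=13403; principal=66468-13403=53065; balance=864764-53065=811699
16. interest=⌊811699·155/10000⌋=12581; principal=66468-12581=53887; balance=811699-53887=757812
17. interest=⌊757812·155/10000⌋=11746; principal=66468-11746=54722; balance=757812-54722=703090
18. interest=⌊703090·155/10000⌋=10897; principal=66468-10897=55571; balance=703090-55571=647519
19. interest=⌊647519·155/10000⌋=10036; principal=66468-10036=56432; balance=647519-56432=591087
20. interest=⌊591087·155/10000⌋=9161; principal=66468-9161=57307; balance=591087-57307=533780
21. interest=⌊533780·155/10000⌋=8273; principal=66468-8273=58195; balance=533780-58195=475585
22. interest=⌊475585·155/10000⌋=7371; principal=66468-7371=59097; balance=475585-59097=416488
23. interest=⌊416488·155/10000⌋=6455; principal=66468-6455=60013; balance=416488-60013=356475
24. interest=⌊356475·155/10000⌋=5525; principal=66468-5525=60943; balance=356475-60943=295532
25. interest=⌊295532·155/10000⌋=4580; principal=66468-4580=61888; balance=295532-61888=233644
26. interest=⌊233644·155/10000⌋=3621; principal=66468-3621=62847; balance=233644-62847=170797
27. interest=⌊170797·155/10000⌋=2647; principal=66468-2647=63821; balance=170797-63821=106976
28. interest=⌊106976·155/10000⌋=1658; principal=66468-1658=64810; balance=106976-64810=42166
29. interest=⌊42166·155/10000⌋=653; principal=min(66468-653,42166)=42166; balance=42166-42166=0

1 23684 42784 1485217
2 23020 43448 1441769
3 22347 44121 1397648
4 21663 44805 1352843
5 20969 45499 1307344
6 20263 46205 1261139
7 19547 46921 1214218
8 18820 47648 1166570
9 18081 48387 1118183
10 17331 49137 1069046
11 16570 49898 1019148
12 15796 50672 968476
13 15011 51457 917019
14 14213 52255 864764
15 13403 53065 811699
16 12581 53887 757812
17 11746 54722 703090
18 10897 55571 647519
19 10036 56432 591087
20 9161 57307 533780
21 8273 58195 475585
22 7371 59097 416488
23 6455 60013 356475
24 5525 60943 295532
25 4580 61888 233644
26 3621 62847 170797
27 2647 63821 106976
28 1658 64810 42166
29 653 42166 0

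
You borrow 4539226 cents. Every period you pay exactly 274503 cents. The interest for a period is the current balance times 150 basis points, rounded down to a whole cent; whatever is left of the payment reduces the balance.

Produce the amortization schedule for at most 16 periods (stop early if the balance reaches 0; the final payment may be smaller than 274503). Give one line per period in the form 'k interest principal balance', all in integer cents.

1. interest=⌊4539226·150/10000⌋=68088; principal=274503-68088=206415; balance=4539226-206415=4332811
2. interest=⌊4332811·150/10000⌋=64992; principal=274503-64992=209511; balance=4332811-209511=4123300
3. interest=⌊4123300·150/10000⌋=61849; principal=274503-61849=212654; balance=4123300-212654=3910646
4. interest=⌊3910646·150/10000⌋=58659; principal=274503-58659=215844; balance=3910646-215844=3694802
5. interest=⌊3694802·150/10000⌋=55422; principal=274503-55422=219081; balance=3694802-219081=3475721
6. interest=⌊3475721·150/10000⌋=52135; principal=274503-52135=222368; balance=3475721-222368=3253353
7. interest=⌊3253353·150/10000⌋=48800; principal=274503-48800=225703; balance=3253353-225703=3027650
8. interest=⌊3027650·150/10000⌋=45414; principal=274503-45414=229089; balance=3027650-229089=2798561
9. interest=⌊2798561·150/10000⌋=41978; principal=274503-41978=232525; balance=2798561-232525=2566036
10. interest=⌊2566036·150/10000⌋=38490; principal=274503-38490=236013; balance=2566036-236013=2330023
11. interest=⌊2330023·150/10000⌋=34950; principal=274503-34950=239553; balance=2330023-239553=2090470
12. interest=⌊2090470·150/10000⌋=31357; principal=274503-31357=243146; balance=2090470-243146=1847324
13. interest=⌊1847324·150/10000⌋=27709; principal=274503-27709=246794; balance=1847324-246794=1600530
14. interest=⌊1600530·150/10000⌋=24007; principal=274503-24007=250496; balance=1600530-250496=1350034
15. interest=⌊1350034·150/10000⌋=20250; principal=274503-20250=254253; balance=1350034-254253=1095781
16. interest=⌊1095781·150/10000⌋=16436; principal=274503-16436=258067; balance=1095781-258067=837714

1 68088 206415 4332811
2 64992 209511 4123300
3 61849 212654 3910646
4 58659 215844 3694802
5 55422 219081 3475721
6 52135 222368 3253353
7 48800 225703 3027650
8 45414 229089 2798561
9 41978 232525 2566036
10 38490 236013 2330023
11 34950 239553 2090470
12 31357 243146 1847324
13 27709 246794 1600530
14 24007 250496 1350034
15 20250 254253 1095781
16 16436 258067 837714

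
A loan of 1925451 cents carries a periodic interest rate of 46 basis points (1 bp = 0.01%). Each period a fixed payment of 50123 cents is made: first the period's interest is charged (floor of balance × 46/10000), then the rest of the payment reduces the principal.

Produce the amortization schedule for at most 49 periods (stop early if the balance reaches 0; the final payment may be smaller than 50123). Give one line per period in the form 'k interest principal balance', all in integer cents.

1. interest=⌊1925451·46/10000⌋=8857; principal=50123-8857=41266; balance=1925451-41266=1884185
2. interest=⌊1884185·46/10000⌋=8667; principal=50123-8667=41456; balance=1884185-41456=1842729
3. interest=⌊1842729·46/10000⌋=8476; principal=50123-8476=41647; balance=1842729-41647=1801082
4. interest=⌊1801082·46/10000⌋=8284; principal=50123-8284=41839; balance=1801082-41839=1759243
5. interest=⌊1759243·46/10000⌋=8092; principal=50123-8092=42031; balance=1759243-42031=1717212
6. interest=⌊1717212·46/10000⌋=7899; principal=50123-7899=42224; balance=1717212-42224=1674988
7. interest=⌊1674988·46/10000⌋=7704; principal=50123-7704=42419; balance=1674988-42419=1632569
8. interest=⌊1632569·46/10000⌋=7509; principal=50123-7509=42614; balance=1632569-42614=1589955
9. interest=⌊1589955·46/10000⌋=7313; principal=50123-7313=42810; balance=1589955-42810=1547145
10. interest=⌊1547145·46/10000⌋=7116; principal=50123-7116=43007; balance=1547145-43007=1504138
11. interest=⌊1504138·46/10000⌋=6919; principal=50123-6919=43204; balance=1504138-43204=1460934
12. interest=⌊1460934·46/10000⌋=6720; principal=50123-6720=43403; balance=1460934-43403=1417531
13. interest=⌊1417531·46/10000⌋=6520; principal=50123-6520=43603; balance=1417531-43603=1373928
14. interest=⌊1373928·46/10000⌋=6320; principal=50123-6320=43803; balance=1373928-43803=1330125
15. interest=⌊1330125·46/10000⌋=6118; principal=50123-6118=44005; balance=1330125-44005=1286120
16. interest=⌊1286120·46/10000⌋=5916; principal=50123-5916=44207; balance=1286120-44207=1241913
17. interest=⌊1241913·46/10000⌋=5712; principal=50123-5712=44411; balance=1241913-44411=1197502
18. interest=⌊1197502·46/10000⌋=5508; principal=50123-5508=44615; balance=1197502-44615=1152887
19. interest=⌊1152887·46/10000⌋=5303; principal=50123-5303=44820; balance=1152887-44820=1108067
20. interest=⌊1108067·46/10000⌋=5097; principal=50123-5097=45026; balance=1108067-45026=1063041
21. interest=⌊1063041·46/10000⌋=4889; principal=50123-4889=45234; balance=1063041-45234=1017807
22. interest=⌊1017807·46/10000⌋=4681; principal=50123-4681=45442; balance=1017807-45442=972365
23. interest=⌊972365·46/10000⌋=4472; principal=50123-4472=45651; balance=972365-45651=926714
24. interest=⌊926714·46/10000⌋=4262; principal=50123-4262=45861; balance=926714-45861=880853
25. interest=⌊880853·46/10000⌋=4051; principal=50123-4051=46072; balance=880853-46072=834781
26. interest=⌊834781·46/10000⌋=3839; principal=50123-3839=46284; balance=834781-46284=788497
27. interest=⌊788497·46/10000⌋=3627; principal=50123-3627=46496; balance=788497-46496=742001
28. interest=⌊742001·46/10000⌋=3413; principal=50123-3413=46710; balance=742001-46710=695291
29. interest=⌊695291·46/10000⌋=3198; principal=50123-3198=46925; balance=695291-46925=648366
30. interest=⌊648366·46/10000⌋=2982; principal=50123-2982=47141; balance=648366-47141=601225
31. interest=⌊601225·46/10000⌋=2765; principal=50123-2765=47358; balance=601225-47358=553867
32. interest=⌊553867·46/10000⌋=2547; principal=50123-2547=47576; balance=553867-47576=506291
33. interest=⌊506291·46/10000⌋=2328; principal=50123-2328=47795; balance=506291-47795=458496
34. interest=⌊458496·46/10000⌋=2109; principal=50123-2109=48014; balance=458496-48014=410482
35. interest=⌊410482·46/10000⌋=1888; principal=50123-1888=48235; balance=410482-48235=362247
36. interest=⌊362247·46/10000⌋=1666; principal=50123-1666=48457; balance=362247-48457=313790
37. interest=⌊313790·46/10000⌋=1443; principal=50123-1443=48680; balance=313790-48680=265110
38. interest=⌊265110·46/10000⌋=1219; principal=50123-1219=48904; balance=265110-48904=216206
39. interest=⌊216206·46/10000⌋=994; principal=50123-994=49129; balance=216206-49129=167077
40. interest=⌊167077·46/10000⌋=768; principal=50123-768=49355; balance=167077-49355=117722
41. interest=⌊117722·46/10000⌋=541; principal=50123-541=49582; balance=117722-49582=68140
42. interest=⌊68140·46/10000⌋=313; principal=50123-313=49810; balance=68140-49810=18330
43. interest=⌊18330·46/10000⌋=84; principal=min(50123-84,18330)=18330; balance=18330-18330=0

1 8857 41266 1884185
2 8667 41456 1842729
3 8476 41647 1801082
4 8284 41839 1759243
5 8092 42031 1717212
6 7899 42224 1674988
7 7704 42419 1632569
8 7509 42614 1589955
9 7313 42810 1547145
10 7116 43007 1504138
11 6919 43204 1460934
12 6720 43403 1417531
13 6520 43603 1373928
14 6320 43803 1330125
15 6118 44005 1286120
16 5916 44207 1241913
17 5712 44411 1197502
18 5508 44615 1152887
19 5303 44820 1108067
20 5097 45026 1063041
21 4889 45234 1017807
22 4681 45442 972365
23 4472 45651 926714
24 4262 45861 880853
25 4051 46072 834781
26 3839 46284 788497
27 3627 46496 742001
28 3413 46710 695291
29 3198 46925 648366
30 2982 47141 601225
31 2765 47358 553867
32 2547 47576 506291
33 2328 47795 458496
34 2109 48014 410482
35 1888 48235 362247
36 1666 48457 313790
37 1443 48680 265110
38 1219 48904 216206
39 994 49129 167077
40 768 49355 117722
41 541 49582 68140
42 313 49810 18330
43 84 18330 0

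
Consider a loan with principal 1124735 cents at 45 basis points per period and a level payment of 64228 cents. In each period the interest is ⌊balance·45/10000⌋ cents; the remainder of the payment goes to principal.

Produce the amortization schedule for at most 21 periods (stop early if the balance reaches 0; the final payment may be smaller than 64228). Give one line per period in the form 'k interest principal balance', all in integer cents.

1 5061 59167 1065568
2 4795 59433 1006135
3 4527 59701 946434
4 4258 59970 886464
5 3989 60239 826225
6 3718 60510 765715
7 3445 60783 704932
8 3172 61056 643876
9 2897 61331 582545
10 2621 61607 520938
11 2344 61884 459054
12 2065 62163 396891
13 1786 62442 334449
14 1505 62723 271726
15 1222 63006 208720
16 939 63289 145431
17 654 63574 81857
18 368 63860 17997
19 80 17997 0

1. interest=⌊1124735·45/10000⌋=5061; principal=64228-5061=59167; balance=1124735-59167=1065568
2. interest=⌊1065568·45/10000⌋=4795; principal=64228-4795=59433; balance=1065568-59433=1006135
3. interest=⌊1006135·45/10000⌋=4527; principal=64228-4527=59701; balance=1006135-59701=946434
4. interest=⌊946434·45/10000⌋=4258; principal=64228-4258=59970; balance=946434-59970=886464
5. interest=⌊886464·45/10000⌋=3989; principal=64228-3989=60239; balance=886464-60239=826225
6. interest=⌊826225·45/10000⌋=3718; principal=64228-3718=60510; balance=826225-60510=765715
7. interest=⌊765715·45/10000⌋=3445; principal=64228-3445=60783; balance=765715-60783=704932
8. interest=⌊704932·45/10000⌋=3172; principal=64228-3172=61056; balance=704932-61056=643876
9. interest=⌊643876·45/10000⌋=2897; principal=64228-2897=61331; balance=643876-61331=582545
10. interest=⌊582545·45/10000⌋=2621; principal=64228-2621=61607; balance=582545-61607=520938
11. interest=⌊520938·45/10000⌋=2344; principal=64228-2344=61884; balance=520938-61884=459054
12. interest=⌊459054·45/10000⌋=2065; principal=64228-2065=62163; balance=459054-62163=396891
13. interest=⌊396891·45/10000⌋=1786; principal=64228-1786=62442; balance=396891-62442=334449
14. interest=⌊334449·45/10000⌋=1505; principal=64228-1505=62723; balance=334449-62723=271726
15. interest=⌊271726·45/10000⌋=1222; principal=64228-1222=63006; balance=271726-63006=208720
16. interest=⌊208720·45/10000⌋=939; principal=64228-939=63289; balance=208720-63289=145431
17. interest=⌊145431·45/10000⌋=654; principal=64228-654=63574; balance=145431-63574=81857
18. interest=⌊81857·45/10000⌋=368; principal=64228-368=63860; balance=81857-63860=17997
19. interest=⌊17997·45/10000⌋=80; principal=min(64228-80,17997)=17997; balance=17997-17997=0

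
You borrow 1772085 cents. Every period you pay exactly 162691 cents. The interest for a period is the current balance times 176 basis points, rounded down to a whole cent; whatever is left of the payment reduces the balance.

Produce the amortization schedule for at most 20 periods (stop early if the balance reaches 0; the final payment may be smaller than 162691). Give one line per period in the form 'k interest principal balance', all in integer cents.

1. interest=⌊1772085·176/10000⌋=31188; principal=162691-31188=131503; balance=1772085-131503=1640582
2. interest=⌊1640582·176/10000⌋=28874; principal=162691-28874=133817; balance=1640582-133817=1506765
3. interest=⌊1506765·176/10000⌋=26519; principal=162691-26519=136172; balance=1506765-136172=1370593
4. interest=⌊1370593·176/10000⌋=24122; principal=162691-24122=138569; balance=1370593-138569=1232024
5. interest=⌊1232024·176/10000⌋=21683; principal=162691-21683=141008; balance=1232024-141008=1091016
6. interest=⌊1091016·176/10000⌋=19201; principal=162691-19201=143490; balance=1091016-143490=947526
7. interest=⌊947526·176/10000⌋=16676; principal=162691-16676=146015; balance=947526-146015=801511
8. interest=⌊801511·176/10000⌋=14106; principal=162691-14106=148585; balance=801511-148585=652926
9. interest=⌊652926·176/10000⌋=11491; principal=162691-11491=151200; balance=652926-151200=501726
10. interest=⌊501726·176/10000⌋=8830; principal=162691-8830=153861; balance=501726-153861=347865
11. interest=⌊347865·176/10000⌋=6122; principal=162691-6122=156569; balance=347865-156569=191296
12. interest=⌊191296·176/10000⌋=3366; principal=162691-3366=159325; balance=191296-159325=31971
13. interest=⌊31971·176/10000⌋=562; principal=min(162691-562,31971)=31971; balance=31971-31971=0

1 31188 131503 1640582
2 28874 133817 1506765
3 26519 136172 1370593
4 24122 138569 1232024
5 21683 141008 1091016
6 19201 143490 947526
7 16676 146015 801511
8 14106 148585 652926
9 11491 151200 501726
10 8830 153861 347865
11 6122 156569 191296
12 3366 159325 31971
13 562 31971 0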